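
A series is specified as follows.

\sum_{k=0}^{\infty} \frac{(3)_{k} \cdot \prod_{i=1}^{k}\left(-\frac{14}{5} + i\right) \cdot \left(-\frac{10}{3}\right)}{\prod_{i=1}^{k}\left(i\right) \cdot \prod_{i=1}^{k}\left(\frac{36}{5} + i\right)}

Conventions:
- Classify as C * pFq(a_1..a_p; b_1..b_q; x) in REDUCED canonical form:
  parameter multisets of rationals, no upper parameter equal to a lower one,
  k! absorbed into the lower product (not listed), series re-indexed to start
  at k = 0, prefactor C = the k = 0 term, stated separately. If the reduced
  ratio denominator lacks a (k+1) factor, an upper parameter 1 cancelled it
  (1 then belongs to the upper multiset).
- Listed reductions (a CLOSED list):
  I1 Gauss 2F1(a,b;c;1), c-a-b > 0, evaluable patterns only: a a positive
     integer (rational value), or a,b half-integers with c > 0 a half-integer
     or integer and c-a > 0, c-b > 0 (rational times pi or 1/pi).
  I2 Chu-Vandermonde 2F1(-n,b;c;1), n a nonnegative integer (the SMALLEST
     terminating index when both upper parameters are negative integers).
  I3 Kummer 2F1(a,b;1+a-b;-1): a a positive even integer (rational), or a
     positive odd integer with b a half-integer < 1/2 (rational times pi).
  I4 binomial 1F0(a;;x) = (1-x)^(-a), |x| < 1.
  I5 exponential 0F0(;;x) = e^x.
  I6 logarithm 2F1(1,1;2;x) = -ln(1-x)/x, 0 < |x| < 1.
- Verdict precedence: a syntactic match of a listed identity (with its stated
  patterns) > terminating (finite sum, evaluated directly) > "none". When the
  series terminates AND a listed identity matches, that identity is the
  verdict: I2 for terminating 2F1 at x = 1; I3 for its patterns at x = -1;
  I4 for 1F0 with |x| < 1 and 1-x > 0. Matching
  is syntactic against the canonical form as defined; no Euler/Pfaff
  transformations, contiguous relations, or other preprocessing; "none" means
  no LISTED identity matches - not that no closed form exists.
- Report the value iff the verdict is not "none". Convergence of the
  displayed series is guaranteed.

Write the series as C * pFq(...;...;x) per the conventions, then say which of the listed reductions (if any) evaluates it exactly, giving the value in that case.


At argument 1: a 2F1 with upper {-\frac{9}{5}, 3}, lower {\frac{41}{5}}, scaled by C = -\frac{10}{3}. Verdict: the Gauss summation I1 applies (x = 1: the Gamma ratio telescopes since c-a-b = 7 > 0 and a = 3 in Z>0). Its exact value is -\frac{806}{525}.

First insight: with t_0 = -\frac{10}{3}, the lower running product (C = -10/3, x = 1) is a rising factorial.
Term ratio: r(k) = 1 * (k-\frac{9}{5}) (k+3) / [(k+\frac{41}{5}) (k+1)] - rational in k, leading ratio 1; with t_0 = -\frac{10}{3}, classification follows.


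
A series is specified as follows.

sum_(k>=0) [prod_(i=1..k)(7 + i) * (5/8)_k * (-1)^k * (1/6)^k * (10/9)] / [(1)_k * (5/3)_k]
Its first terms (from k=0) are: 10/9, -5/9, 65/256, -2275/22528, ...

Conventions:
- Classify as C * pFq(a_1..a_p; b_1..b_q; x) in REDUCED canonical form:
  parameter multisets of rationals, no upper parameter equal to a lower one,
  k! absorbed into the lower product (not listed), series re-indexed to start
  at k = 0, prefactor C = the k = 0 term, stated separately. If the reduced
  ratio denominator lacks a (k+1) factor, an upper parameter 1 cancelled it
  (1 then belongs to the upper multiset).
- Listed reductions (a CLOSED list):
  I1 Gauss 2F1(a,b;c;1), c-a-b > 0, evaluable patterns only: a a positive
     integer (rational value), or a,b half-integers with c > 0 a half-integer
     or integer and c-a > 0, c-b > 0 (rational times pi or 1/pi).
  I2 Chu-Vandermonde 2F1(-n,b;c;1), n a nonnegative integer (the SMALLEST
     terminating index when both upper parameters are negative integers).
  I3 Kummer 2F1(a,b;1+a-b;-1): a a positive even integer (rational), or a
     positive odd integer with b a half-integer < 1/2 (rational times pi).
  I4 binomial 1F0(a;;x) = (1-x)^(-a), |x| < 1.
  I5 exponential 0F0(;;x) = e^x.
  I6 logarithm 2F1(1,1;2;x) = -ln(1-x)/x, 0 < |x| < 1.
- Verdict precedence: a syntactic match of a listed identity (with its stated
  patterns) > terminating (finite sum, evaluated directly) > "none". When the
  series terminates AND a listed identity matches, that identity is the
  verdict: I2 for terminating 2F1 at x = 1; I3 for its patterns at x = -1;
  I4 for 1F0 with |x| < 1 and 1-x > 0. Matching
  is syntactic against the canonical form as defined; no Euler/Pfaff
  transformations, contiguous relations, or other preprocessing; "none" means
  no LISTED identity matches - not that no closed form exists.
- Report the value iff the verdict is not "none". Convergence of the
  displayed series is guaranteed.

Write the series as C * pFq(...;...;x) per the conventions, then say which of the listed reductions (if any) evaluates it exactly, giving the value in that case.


Classification (C = 10/9): 2F1 with upper {5/8, 8}, lower {5/3}, argument x = -1/6. Verdict: none - at argument -1/6 the multisets {5/8, 8} ; {5/3} match no listed identity.

Structural cue: t_0 = 10/9 here, and the (-1)^k factor (C = 10/9) folds into the argument's sign.
Consecutive-term ratio: r(k) = (-1/6) * (k+5/8) (k+8) / [(k+5/3) (k+1)] - rational in k. x = (-1/6); t_0 = 10/9; negate the roots.


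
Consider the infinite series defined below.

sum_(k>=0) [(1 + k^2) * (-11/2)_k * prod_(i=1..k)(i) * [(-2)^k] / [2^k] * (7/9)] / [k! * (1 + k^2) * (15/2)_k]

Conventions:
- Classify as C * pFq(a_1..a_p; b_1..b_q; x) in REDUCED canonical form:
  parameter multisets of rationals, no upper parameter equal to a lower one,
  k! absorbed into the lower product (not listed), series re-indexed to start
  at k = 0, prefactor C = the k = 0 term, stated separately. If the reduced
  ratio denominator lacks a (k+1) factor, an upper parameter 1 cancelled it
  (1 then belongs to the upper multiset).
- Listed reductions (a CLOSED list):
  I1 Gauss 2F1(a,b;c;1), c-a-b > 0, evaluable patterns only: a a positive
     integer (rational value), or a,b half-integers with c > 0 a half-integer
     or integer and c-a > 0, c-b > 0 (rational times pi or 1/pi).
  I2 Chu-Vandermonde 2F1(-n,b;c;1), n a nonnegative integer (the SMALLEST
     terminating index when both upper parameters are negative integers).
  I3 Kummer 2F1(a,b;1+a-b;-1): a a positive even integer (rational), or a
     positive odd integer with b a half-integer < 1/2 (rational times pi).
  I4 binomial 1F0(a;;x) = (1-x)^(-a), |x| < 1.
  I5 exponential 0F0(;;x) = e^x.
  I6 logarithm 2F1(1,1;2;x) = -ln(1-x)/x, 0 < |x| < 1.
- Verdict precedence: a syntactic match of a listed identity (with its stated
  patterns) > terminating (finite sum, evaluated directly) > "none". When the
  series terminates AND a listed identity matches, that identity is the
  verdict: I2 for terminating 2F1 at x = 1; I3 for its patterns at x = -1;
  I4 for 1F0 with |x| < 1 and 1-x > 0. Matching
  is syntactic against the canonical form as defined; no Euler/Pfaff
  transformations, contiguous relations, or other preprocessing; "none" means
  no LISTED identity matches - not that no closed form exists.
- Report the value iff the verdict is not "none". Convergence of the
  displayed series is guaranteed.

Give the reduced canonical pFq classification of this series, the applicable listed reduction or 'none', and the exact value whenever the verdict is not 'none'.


x = -1 here; the reduced form reads 2F1, upper {-11/2, 1}, lower {15/2}, C = 7/9. Verdict: this is Kummer (I3) (x = -1; c = 15/2 equals 1+a-b for upper {-11/2, 1}: listed pattern). Hence: (7007/12288) * pi.

The tell: t_0 being 7/9, k^2 + 1 divides numerator and denominator alike; C = 7/9 after cancelling.
Step ratio: r(k) = (-1) * (k-11/2) (k+1) / [(k+15/2) (k+1)] - rational; roots negated = parameters, x = (-1), C = 7/9.


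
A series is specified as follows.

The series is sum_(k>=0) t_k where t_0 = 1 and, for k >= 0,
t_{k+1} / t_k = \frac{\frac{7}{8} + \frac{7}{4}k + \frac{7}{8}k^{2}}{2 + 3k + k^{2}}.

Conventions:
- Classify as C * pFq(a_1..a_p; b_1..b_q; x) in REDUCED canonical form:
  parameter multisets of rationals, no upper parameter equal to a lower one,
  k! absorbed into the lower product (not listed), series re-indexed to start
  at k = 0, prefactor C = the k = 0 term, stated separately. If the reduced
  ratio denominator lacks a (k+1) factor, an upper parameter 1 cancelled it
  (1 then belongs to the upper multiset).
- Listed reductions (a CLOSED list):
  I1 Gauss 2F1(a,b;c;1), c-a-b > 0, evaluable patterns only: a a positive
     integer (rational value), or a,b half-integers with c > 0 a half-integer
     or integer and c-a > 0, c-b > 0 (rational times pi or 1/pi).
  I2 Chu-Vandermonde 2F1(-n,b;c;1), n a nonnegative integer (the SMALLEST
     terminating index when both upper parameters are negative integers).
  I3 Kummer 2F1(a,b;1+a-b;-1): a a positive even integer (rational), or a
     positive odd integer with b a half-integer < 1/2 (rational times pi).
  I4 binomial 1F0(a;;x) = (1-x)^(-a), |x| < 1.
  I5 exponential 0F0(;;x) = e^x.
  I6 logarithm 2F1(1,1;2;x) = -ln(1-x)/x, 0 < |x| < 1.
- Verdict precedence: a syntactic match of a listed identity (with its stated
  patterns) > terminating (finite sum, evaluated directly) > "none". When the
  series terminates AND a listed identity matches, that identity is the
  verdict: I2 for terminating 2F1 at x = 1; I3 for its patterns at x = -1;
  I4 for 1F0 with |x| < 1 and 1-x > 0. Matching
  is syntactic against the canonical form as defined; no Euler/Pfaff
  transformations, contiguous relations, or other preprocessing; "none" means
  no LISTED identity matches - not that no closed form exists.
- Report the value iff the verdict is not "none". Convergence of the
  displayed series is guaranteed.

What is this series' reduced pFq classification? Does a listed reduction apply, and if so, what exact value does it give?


Key observation: from the first term 1: roots of the ratio polynomials (C = 1, x = 7/8) are the negated parameters.
Ratio: r(k) = \frac{7}{8} * (k+1) (k+1) / [(k+2) (k+1)] ; factor over Q: parameters, x = \frac{7}{8}, and C = 1.

At argument \frac{7}{8}: a 2F1 with upper {1, 1}, lower {2}, scaled by C = 1. Verdict: this is the logarithmic series (I6) (the logarithm: parameters (1,1;2), x = \frac{7}{8}). Hence: \left(-\frac{8}{7}\right) \cdot \ln\left(\frac{1}{8}\right).


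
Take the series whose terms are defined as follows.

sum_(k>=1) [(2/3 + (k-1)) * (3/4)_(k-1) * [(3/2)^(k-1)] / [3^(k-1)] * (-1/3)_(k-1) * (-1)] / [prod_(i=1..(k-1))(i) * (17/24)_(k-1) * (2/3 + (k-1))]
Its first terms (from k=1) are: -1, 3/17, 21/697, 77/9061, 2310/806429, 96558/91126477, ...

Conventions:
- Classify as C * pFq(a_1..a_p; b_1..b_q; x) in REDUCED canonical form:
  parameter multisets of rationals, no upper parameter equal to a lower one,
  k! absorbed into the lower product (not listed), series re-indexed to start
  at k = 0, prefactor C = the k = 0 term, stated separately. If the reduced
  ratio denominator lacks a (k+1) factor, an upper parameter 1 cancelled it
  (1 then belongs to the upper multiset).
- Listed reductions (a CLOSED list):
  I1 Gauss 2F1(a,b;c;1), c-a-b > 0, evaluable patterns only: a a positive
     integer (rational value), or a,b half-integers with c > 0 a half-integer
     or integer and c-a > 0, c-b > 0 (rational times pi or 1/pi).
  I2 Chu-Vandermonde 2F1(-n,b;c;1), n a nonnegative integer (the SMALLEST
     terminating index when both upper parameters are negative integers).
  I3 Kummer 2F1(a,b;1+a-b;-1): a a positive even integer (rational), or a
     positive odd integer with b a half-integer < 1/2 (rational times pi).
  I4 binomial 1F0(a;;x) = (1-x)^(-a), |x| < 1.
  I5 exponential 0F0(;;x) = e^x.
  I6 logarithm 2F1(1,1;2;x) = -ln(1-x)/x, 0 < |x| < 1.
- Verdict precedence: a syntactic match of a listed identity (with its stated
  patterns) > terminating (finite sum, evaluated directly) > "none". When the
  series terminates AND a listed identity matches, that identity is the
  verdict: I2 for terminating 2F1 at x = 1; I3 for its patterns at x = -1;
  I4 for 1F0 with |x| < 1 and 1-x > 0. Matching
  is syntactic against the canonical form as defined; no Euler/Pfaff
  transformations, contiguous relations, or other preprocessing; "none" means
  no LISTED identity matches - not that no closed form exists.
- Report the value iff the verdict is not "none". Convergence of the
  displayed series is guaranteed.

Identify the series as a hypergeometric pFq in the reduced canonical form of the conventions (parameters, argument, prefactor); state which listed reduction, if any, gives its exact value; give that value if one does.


x = 1/2 here; the reduced form reads 2F1, upper {-1/3, 3/4}, lower {17/24}, C = -1. Verdict: none. A 2F1 with upper {-1/3, 3/4} fits none of I1-I6 at x = 1/2; the sum runs forever.

The tell: t_0 = -1 here, and striking the common factor k + 2/3 reduces the term (C = -1, x = 1/2).
Step ratio: r(k) = (1/2) * (k-1/3) (k+3/4) / [(k+17/24) (k+1)] - poly over poly, x = (1/2) from leading terms; C = -1 at k = 0.


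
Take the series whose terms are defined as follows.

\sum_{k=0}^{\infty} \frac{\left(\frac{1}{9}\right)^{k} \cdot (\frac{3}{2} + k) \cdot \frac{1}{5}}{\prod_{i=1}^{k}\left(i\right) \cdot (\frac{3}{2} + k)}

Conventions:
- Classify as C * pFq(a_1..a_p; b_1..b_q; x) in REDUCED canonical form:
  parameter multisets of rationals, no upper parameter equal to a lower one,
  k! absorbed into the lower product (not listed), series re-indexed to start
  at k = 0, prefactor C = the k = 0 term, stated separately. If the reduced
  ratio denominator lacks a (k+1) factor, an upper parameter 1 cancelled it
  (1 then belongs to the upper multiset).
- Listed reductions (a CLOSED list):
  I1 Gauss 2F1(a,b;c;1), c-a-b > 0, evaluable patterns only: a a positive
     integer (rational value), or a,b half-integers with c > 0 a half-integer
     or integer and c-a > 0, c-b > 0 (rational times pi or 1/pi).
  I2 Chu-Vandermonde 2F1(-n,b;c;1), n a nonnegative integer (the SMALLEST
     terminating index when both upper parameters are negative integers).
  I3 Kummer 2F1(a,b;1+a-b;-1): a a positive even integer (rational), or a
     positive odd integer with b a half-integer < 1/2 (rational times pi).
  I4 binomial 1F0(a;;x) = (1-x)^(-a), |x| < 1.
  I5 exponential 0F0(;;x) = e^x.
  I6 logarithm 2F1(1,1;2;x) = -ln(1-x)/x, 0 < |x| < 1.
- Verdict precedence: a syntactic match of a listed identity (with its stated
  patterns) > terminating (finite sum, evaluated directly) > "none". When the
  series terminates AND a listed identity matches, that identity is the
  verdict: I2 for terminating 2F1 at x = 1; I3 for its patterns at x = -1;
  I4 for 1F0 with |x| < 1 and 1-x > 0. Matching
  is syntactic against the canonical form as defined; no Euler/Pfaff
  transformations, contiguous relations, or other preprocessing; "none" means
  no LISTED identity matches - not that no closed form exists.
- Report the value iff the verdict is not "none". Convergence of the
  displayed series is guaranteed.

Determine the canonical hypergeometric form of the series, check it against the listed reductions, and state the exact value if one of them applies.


The series (x = \frac{1}{9}) is 0F0: upper {-}, lower {-}, prefactor \frac{1}{5}. Verdict: the I5 exponential reduction fires (the 0F0 exponential series at x = \frac{1}{9}). Its exact value is \frac{1}{5} \cdot e^{\frac{1}{9}}.

First insight: with t_0 = \frac{1}{5}, k + 3/2 divides numerator and denominator alike; C = 1/5, x = 1/9 after cancelling.
Ratio: r(k) = \frac{1}{9} * 1 / [(k+1)] - rational in k. x = \frac{1}{9}; t_0 = \frac{1}{5}; negate the roots.


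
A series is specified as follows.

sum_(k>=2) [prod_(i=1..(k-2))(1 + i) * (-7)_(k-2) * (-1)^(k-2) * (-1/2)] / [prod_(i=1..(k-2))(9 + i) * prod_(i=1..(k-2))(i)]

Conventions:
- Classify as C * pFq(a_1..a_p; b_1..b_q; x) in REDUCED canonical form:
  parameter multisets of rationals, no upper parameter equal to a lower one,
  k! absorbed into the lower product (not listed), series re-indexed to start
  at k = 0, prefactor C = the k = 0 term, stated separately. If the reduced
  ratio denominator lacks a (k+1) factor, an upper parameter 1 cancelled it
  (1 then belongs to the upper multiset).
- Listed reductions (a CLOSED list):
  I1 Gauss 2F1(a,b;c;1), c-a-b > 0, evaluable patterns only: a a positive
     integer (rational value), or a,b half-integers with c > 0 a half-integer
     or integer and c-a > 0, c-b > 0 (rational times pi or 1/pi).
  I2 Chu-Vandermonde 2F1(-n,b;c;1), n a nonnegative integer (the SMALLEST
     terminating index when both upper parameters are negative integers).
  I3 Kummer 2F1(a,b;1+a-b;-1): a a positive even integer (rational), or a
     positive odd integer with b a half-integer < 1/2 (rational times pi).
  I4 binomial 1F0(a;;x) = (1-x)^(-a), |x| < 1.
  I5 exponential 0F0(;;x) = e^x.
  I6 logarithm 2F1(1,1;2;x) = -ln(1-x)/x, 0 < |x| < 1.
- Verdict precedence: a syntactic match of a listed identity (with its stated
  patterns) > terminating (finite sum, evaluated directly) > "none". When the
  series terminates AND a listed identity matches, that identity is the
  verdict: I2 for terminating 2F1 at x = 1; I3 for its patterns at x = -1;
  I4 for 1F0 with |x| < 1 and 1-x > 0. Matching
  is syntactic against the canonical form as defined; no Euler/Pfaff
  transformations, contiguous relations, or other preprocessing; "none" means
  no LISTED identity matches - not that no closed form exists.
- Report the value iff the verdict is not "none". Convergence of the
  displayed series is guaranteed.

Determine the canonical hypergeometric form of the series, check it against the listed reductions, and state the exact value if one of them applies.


x = -1 here; the reduced form reads 2F1, upper {-7, 2}, lower {10}, C = -1/2. Verdict: Kummer's theorem (I3) fires (x = -1; c = 10 equals 1+a-b for upper {-7, 2}: listed pattern). Hence: -9/4.

The tell: t_0 being -1/2, the product of the first k integers (prefactor -1/2) is k!.
Consecutive-term ratio: r(k) = (-1) * (k-7) (k+2) / [(k+10) (k+1)] ; factor over Q: parameters, x = (-1), and C = -1/2.


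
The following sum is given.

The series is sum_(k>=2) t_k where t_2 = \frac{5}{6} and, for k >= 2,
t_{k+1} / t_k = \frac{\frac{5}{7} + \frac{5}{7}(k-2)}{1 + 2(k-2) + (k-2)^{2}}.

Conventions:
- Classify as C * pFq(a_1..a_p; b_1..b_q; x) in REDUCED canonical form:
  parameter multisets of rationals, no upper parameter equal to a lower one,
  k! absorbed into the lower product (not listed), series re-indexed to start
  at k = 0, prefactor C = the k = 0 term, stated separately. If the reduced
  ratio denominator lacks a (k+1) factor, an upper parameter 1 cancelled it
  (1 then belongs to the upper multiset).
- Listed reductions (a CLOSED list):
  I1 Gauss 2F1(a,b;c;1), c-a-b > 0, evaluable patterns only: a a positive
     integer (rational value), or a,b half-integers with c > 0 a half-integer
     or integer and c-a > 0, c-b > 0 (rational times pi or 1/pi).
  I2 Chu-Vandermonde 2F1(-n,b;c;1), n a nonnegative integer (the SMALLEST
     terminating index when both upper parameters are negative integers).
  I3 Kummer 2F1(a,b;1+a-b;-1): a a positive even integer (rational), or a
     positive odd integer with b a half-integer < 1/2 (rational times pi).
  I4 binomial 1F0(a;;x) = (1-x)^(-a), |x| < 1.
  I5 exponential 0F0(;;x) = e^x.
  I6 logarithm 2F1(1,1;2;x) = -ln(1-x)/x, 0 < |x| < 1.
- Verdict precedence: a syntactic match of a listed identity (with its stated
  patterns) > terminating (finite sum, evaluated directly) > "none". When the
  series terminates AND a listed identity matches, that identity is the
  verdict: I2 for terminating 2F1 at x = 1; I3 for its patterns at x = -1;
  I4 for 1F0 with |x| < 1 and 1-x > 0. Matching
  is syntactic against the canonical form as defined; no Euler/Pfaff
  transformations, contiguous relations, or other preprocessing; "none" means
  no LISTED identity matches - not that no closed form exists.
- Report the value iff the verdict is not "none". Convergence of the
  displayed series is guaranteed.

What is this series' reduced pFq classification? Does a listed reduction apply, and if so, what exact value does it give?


This is \frac{5}{6} * 0F0(-; -; \frac{5}{7}) in reduced canonical form. Verdict: the I5 exponential reduction fires (the 0F0 exponential series at x = \frac{5}{7}). Exact value: \frac{5}{6} \cdot e^{\frac{5}{7}}.

First insight: t_0 being \frac{5}{6}, factor the ratio over Q (C = 5/6): negated roots = parameters.
Consecutive-term ratio: r(k) = \frac{5}{7} * 1 / [(k+1)] ; factor over Q: parameters, x = \frac{5}{7}, and C = \frac{5}{6}.


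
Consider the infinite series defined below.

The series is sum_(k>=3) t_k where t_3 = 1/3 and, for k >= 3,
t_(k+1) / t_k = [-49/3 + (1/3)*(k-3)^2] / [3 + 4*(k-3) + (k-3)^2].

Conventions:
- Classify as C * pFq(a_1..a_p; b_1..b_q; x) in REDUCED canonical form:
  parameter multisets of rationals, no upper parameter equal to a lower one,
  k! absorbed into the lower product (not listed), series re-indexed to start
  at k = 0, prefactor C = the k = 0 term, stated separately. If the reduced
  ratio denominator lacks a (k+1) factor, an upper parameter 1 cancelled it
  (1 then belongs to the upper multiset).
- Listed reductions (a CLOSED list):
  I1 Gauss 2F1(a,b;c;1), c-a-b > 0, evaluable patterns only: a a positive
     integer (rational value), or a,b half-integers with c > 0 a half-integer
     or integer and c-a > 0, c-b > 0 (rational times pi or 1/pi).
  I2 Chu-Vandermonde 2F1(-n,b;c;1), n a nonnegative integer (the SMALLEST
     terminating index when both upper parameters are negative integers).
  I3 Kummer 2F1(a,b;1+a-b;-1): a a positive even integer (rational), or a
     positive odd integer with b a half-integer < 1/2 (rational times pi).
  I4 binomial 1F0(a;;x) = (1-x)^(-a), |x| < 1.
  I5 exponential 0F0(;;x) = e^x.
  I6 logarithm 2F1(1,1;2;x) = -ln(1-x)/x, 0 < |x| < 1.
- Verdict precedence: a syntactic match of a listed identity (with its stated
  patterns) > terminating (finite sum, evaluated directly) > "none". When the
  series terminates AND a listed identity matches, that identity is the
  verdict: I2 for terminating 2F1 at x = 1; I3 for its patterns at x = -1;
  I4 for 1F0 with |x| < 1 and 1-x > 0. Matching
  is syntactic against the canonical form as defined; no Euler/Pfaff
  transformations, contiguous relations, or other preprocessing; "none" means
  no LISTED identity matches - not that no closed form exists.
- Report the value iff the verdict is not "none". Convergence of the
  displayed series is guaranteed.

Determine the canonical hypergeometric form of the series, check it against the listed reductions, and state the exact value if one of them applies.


With C = 1/3: the canonical form is 2F1(-7, 7; 3; 1/3). Verdict: terminating. (-7)_k vanishes past k = 7, leaving a 8-term sum, computed directly. Exact value: -8/19683.

Key observation: x = (1/3) and the expanded ratio factors over Q; C = 1/3, roots give parameters.
Step ratio: r(k) = (1/3) * (k-7) (k+7) / [(k+3) (k+1)] - poly over poly, x = (1/3) from leading terms; C = 1/3 at k = 0.


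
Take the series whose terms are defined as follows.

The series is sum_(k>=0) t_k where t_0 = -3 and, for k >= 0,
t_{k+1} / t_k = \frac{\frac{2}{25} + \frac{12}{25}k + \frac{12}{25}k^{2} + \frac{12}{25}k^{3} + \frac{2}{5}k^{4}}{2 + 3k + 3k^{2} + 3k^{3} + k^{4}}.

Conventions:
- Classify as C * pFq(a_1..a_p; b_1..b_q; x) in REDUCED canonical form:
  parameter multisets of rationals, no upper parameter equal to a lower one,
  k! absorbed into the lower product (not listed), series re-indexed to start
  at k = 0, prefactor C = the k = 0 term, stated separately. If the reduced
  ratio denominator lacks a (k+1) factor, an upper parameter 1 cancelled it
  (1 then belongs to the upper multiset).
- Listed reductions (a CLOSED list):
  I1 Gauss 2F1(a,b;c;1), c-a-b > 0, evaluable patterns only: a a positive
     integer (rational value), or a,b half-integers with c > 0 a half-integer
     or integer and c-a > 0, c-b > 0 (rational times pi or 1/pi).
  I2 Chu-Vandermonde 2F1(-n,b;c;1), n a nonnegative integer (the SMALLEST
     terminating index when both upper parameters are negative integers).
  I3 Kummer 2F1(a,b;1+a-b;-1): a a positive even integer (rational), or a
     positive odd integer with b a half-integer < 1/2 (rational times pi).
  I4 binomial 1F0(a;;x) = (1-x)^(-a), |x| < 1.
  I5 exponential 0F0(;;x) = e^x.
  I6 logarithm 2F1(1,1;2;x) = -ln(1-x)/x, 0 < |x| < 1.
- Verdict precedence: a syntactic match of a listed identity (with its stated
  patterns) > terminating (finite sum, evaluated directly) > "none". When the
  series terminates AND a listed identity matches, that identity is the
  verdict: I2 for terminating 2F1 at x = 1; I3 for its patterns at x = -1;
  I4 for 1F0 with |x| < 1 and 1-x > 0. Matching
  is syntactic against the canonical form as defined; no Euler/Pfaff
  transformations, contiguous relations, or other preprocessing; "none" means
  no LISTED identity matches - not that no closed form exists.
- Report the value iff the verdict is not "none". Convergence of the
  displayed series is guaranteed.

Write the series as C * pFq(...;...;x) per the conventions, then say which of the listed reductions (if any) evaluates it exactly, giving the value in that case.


Key observation: x = \frac{2}{5} and cancel k^2 + 1 from the displayed ratio first; then C = -3.
Ratio: r(k) = \frac{2}{5} * (k+\frac{1}{5}) (k+1) / [(k+2) (k+1)] - rational in k, leading ratio \frac{2}{5}; with t_0 = -3, classification follows.

Prefactor -3, argument \frac{2}{5}: 2F1 with upper {\frac{1}{5}, 1} over lower {2}. Verdict: none - this 2F1 at x = \frac{2}{5} matches no listed pattern, and upper {\frac{1}{5}, 1} holds no stopper.


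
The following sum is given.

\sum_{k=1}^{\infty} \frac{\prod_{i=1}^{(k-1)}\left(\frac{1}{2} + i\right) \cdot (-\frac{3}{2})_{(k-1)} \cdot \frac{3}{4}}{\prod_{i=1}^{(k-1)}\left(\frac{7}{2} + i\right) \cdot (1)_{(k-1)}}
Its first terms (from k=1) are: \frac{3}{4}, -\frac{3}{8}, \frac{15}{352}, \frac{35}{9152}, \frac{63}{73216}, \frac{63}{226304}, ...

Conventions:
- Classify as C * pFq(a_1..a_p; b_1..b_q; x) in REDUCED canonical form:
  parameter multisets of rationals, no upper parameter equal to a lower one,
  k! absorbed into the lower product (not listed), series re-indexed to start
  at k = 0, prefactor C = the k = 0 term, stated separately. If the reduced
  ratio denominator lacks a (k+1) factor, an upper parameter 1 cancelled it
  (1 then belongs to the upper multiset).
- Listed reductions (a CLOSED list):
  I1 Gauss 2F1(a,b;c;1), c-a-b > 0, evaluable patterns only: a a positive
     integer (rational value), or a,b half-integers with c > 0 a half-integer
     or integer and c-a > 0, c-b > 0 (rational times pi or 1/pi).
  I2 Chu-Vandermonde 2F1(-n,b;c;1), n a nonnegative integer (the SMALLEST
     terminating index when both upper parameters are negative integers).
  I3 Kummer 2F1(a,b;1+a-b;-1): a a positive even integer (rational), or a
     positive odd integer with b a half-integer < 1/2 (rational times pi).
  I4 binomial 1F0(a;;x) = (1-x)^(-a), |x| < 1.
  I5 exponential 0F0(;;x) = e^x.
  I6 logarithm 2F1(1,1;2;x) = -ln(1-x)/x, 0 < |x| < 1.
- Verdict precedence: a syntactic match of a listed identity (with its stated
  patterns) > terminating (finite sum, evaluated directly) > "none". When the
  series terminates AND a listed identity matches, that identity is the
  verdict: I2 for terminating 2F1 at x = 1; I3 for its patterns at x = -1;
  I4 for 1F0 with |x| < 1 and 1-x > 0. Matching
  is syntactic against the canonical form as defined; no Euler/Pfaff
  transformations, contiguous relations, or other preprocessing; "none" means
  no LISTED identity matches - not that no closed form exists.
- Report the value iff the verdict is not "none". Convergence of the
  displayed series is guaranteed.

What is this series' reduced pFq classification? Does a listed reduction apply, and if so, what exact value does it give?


At argument 1: a 2F1 with upper {-\frac{3}{2}, \frac{3}{2}}, lower {\frac{9}{2}}, scaled by C = \frac{3}{4}. Verdict at x = 1: Gauss (I1, half-integer pattern) matches (x = 1; upper {-\frac{3}{2}, \frac{3}{2}} half-integers, c = \frac{9}{2} in the evaluable pattern). Sum: \frac{2205}{16384} \cdot \pi.

The tell: x = 1 and the lower running product (prefactor 3/4) is a rising factorial.
Adjacent-term ratio: r(k) = 1 * (k-\frac{3}{2}) (k+\frac{3}{2}) / [(k+\frac{9}{2}) (k+1)] - poly over poly, x = 1 from leading terms; C = \frac{3}{4} at k = 0.


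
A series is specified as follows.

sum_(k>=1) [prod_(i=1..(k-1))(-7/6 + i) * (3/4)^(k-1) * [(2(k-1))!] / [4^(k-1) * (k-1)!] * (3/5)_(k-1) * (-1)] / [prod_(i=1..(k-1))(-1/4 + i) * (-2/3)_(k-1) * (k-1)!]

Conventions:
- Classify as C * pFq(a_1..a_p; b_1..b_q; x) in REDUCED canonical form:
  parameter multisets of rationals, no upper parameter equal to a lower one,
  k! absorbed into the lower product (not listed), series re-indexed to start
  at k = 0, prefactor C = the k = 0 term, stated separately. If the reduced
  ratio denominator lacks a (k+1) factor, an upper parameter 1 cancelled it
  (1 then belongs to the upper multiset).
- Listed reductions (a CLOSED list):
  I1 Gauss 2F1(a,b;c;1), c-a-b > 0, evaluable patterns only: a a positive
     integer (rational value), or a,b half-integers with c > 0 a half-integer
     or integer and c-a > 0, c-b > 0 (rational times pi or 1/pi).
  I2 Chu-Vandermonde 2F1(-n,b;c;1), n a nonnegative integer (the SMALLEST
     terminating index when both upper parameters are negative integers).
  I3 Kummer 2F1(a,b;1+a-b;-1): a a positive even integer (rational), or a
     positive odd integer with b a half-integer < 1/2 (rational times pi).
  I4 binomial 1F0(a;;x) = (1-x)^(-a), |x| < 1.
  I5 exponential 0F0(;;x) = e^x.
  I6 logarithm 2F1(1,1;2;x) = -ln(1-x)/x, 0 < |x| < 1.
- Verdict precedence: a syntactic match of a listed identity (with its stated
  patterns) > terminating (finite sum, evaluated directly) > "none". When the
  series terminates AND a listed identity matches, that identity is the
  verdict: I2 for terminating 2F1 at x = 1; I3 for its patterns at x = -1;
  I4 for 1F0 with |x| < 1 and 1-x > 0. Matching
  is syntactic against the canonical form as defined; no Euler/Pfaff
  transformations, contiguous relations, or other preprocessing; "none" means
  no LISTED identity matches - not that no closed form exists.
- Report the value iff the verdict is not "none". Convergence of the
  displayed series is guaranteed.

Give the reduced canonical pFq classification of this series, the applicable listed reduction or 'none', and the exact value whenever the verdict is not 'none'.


At argument 3/4: a 3F2 with upper {-1/6, 1/2, 3/5}, lower {-2/3, 3/4}, scaled by C = -1. Verdict: none. Every listed pattern misses the 3F2 form at 3/4, upper {-1/6, 1/2, 3/5}.

Structural cue: t_0 being -1, the (2k)!/(4^k k!) block (C = -1, x = 3/4) is the Pochhammer (1/2)_k.
Consecutive-term ratio: r(k) = (3/4) * (k-1/6) (k+1/2) (k+3/5) / [(k-2/3) (k+3/4) (k+1)] ; factor over Q: parameters, x = (3/4), and C = -1.


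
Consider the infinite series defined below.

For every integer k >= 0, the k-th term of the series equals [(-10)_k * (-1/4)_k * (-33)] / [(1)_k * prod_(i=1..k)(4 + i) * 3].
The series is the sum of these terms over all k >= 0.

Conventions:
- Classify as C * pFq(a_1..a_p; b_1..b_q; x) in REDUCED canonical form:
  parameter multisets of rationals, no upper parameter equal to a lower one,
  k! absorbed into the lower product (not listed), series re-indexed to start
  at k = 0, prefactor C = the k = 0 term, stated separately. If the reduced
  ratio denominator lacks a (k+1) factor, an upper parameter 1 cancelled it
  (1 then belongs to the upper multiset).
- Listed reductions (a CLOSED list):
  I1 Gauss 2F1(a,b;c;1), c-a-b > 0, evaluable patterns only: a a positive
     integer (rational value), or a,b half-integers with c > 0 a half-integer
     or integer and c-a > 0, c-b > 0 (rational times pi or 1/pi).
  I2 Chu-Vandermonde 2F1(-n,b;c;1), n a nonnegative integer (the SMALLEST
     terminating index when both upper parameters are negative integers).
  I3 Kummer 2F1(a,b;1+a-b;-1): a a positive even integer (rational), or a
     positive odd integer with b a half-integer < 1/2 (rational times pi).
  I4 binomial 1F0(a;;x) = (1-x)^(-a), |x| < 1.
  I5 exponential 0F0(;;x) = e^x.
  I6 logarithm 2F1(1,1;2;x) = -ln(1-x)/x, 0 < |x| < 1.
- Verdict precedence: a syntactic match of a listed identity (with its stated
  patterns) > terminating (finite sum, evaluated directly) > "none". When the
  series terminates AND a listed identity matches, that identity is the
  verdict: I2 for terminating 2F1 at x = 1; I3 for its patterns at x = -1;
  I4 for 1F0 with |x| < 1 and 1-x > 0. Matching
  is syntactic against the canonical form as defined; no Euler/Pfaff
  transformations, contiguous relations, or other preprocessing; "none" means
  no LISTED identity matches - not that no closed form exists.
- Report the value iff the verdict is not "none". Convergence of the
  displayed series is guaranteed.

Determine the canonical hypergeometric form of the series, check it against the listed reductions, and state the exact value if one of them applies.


Canonical form: C = -11 times 2F1 with upper {-10, -1/4}, lower {5}, x = 1. Verdict: Vandermonde's identity (I2) fires (terminating 2F1 at x = 1 with n = 10, b = -1/4, c = 5). Value: -51167598405/3489660928.

Key observation: t_0 = -11 here, and the lower running product (prefactor -11) is a rising factorial.
Adjacent-term ratio: r(k) = 1 * (k-10) (k-1/4) / [(k+5) (k+1)] - rational in k. x = 1; t_0 = -11; negate the roots.


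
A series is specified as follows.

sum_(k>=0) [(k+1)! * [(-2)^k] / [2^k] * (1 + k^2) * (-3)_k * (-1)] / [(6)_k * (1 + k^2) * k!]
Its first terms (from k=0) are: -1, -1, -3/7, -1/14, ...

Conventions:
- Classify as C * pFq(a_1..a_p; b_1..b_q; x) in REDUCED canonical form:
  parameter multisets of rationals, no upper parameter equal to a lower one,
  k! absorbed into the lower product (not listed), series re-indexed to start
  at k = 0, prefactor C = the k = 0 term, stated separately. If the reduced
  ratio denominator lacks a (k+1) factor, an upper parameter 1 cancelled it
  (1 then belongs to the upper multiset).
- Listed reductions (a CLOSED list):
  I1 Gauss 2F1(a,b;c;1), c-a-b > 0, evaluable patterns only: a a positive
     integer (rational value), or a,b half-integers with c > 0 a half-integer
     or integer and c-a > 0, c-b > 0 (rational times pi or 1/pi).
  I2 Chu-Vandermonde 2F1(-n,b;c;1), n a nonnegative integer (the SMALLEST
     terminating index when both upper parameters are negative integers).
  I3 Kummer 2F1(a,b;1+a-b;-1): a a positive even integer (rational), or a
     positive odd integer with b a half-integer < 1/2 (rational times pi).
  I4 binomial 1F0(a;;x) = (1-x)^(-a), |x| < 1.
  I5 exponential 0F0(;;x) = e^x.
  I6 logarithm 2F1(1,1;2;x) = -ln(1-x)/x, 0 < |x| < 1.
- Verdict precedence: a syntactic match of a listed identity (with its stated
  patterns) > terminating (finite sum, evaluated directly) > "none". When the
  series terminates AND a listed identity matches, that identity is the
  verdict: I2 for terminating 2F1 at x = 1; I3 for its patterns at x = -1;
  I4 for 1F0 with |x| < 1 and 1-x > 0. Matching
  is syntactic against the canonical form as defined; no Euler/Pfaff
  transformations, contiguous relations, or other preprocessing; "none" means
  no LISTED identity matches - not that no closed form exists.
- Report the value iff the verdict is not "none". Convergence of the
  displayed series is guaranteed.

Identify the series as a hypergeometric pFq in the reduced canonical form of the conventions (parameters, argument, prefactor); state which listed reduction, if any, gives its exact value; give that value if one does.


The series (x = -1) is 2F1: upper {-3, 2}, lower {6}, prefactor -1. Verdict at x = -1: Kummer (I3) matches (x = -1; c = 6 equals 1+a-b for upper {-3, 2}: listed pattern). Its exact value is -5/2.

First insight: t_0 = -1 here, and the factorial ratio (prefactor -1) (k+a-1)!/(a-1)! is a rising factorial (a)_k.
Consecutive-term ratio: r(k) = (-1) * (k-3) (k+2) / [(k+6) (k+1)] - rational in k. x = (-1); t_0 = -1; negate the roots.


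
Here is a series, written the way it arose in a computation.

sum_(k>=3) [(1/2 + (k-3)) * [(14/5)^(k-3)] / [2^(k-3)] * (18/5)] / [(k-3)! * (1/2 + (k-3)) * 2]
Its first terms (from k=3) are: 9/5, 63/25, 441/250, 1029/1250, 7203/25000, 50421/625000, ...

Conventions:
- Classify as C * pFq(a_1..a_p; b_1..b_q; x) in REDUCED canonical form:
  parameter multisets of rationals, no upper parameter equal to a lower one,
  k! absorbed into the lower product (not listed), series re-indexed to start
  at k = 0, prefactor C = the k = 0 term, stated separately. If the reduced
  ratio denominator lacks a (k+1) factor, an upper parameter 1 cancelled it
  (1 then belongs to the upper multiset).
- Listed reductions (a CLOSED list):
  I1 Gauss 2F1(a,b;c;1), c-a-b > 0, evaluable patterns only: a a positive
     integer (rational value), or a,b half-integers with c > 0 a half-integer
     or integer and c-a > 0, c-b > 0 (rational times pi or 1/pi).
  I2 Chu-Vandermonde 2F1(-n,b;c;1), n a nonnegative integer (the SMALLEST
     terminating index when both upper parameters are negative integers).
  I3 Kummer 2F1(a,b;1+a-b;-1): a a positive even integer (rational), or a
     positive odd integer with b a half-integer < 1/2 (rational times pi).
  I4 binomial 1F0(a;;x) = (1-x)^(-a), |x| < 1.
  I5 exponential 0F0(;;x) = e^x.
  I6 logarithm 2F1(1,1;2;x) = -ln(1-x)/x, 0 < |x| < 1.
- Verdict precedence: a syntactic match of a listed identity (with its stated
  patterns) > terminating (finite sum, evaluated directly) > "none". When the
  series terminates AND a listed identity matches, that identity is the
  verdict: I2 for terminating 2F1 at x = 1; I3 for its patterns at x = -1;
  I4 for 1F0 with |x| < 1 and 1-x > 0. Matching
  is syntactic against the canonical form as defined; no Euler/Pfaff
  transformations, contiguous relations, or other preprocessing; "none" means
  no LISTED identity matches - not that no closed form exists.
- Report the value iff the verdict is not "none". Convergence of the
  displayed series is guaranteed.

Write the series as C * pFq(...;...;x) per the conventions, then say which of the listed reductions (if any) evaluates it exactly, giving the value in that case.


Prefactor 9/5, argument 7/5: 0F0 with upper {-} over lower {-}. Verdict at x = 7/5: the exponential series (I5) matches (the 0F0 exponential series at x = 7/5). Sum: (9/5) * e^(7/5).

The tell: t_0 being 9/5, the two k-th powers (C = 9/5) combine into one argument.
Step ratio: r(k) = (7/5) * 1 / [(k+1)] - rational; roots negated = parameters, x = (7/5), C = 9/5.


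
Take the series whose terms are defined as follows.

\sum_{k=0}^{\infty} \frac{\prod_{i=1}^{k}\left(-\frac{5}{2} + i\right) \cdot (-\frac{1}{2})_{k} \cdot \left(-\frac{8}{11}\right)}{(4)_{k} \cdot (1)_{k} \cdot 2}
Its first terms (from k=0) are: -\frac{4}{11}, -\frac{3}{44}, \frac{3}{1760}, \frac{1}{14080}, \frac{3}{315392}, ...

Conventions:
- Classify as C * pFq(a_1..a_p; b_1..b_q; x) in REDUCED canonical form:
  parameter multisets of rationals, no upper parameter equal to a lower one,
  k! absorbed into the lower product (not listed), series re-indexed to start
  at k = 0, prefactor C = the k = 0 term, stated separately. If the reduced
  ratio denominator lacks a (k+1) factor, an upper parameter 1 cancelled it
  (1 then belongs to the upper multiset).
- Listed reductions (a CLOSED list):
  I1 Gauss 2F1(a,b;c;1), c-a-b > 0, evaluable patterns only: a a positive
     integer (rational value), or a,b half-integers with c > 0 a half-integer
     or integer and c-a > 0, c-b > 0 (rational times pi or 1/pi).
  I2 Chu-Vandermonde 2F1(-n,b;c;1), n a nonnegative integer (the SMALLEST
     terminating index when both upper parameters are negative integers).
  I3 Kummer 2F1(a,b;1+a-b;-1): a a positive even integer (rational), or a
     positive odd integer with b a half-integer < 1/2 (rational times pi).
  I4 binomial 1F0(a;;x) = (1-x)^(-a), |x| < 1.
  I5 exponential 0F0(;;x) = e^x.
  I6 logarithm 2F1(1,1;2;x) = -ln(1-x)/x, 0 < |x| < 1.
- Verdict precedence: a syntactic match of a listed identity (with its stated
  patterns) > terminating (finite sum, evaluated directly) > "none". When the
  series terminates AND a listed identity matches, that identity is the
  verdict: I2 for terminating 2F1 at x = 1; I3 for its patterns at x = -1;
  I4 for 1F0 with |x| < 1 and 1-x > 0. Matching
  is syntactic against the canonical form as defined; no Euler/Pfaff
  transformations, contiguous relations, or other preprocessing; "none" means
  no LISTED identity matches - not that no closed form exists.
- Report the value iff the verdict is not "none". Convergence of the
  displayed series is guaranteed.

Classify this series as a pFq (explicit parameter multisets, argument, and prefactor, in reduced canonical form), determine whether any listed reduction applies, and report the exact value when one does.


Structural cue: t_0 being -\frac{4}{11}, (1)_k (C = -4/11) is k! itself.
Adjacent-term ratio: r(k) = 1 * (k-\frac{3}{2}) (k-\frac{1}{2}) / [(k+4) (k+1)] - rational in k. x = 1; t_0 = -\frac{4}{11}; negate the roots.

The series (x = 1) is 2F1: upper {-\frac{3}{2}, -\frac{1}{2}}, lower {4}, prefactor -\frac{4}{11}. Verdict: Gauss's theorem I1 (half-integer case) applies (x = 1; upper {-\frac{3}{2}, -\frac{1}{2}} half-integers, c = 4 in the evaluable pattern). Sum: \left(-\frac{32768}{24255}\right) / \pi.
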